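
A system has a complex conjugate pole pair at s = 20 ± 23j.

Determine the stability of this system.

Real part of poles is 20 (> 0, right half-plane). Unstable.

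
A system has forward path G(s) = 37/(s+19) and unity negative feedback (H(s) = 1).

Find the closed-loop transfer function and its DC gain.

T(s) = G/(1+GH) = [37/(s+19)] / [1 + 37/(s+19)] = 37/(s+19+37) = 37/(s+56). DC gain = 37/56 = 0.6607.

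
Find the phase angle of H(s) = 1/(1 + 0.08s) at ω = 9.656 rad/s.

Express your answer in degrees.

Phase = -arctan(ωτ) = -arctan(9.656 × 0.08) = -37.7°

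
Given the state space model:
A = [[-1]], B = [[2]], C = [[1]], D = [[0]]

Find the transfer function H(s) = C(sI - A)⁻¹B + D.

(sI - A)⁻¹ = 1/(s + 1). H(s) = 1 × 2/(s + 1) + 0 = 2/(s + 1).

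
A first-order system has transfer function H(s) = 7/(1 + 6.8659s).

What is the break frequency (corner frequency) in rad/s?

Corner frequency = 1/τ = 1/6.8659 = 0.146 rad/s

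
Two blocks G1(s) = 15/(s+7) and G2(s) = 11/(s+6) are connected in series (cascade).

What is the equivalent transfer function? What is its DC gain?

Series: multiply transfer functions. G_eq = 15/(s+7) × 11/(s+6) = 165/((s+7)(s+6)). DC gain = 165/(7×6) = 3.9286.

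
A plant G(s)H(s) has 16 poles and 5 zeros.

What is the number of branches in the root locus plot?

Root locus has n branches where n = number of poles = 16.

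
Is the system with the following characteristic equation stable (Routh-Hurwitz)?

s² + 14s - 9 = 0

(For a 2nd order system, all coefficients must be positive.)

Coefficients: 1, 14, -9. c=-9 not positive, so system is unstable.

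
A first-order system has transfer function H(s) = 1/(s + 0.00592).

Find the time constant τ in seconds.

For H(s) = 1/(s + 1/τ), the pole is at -1/τ = -0.00592, so τ = 1/0.00592 = 168.9 s.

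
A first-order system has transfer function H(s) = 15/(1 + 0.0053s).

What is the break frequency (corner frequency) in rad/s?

Corner frequency = 1/τ = 1/0.0053 = 188.679 rad/s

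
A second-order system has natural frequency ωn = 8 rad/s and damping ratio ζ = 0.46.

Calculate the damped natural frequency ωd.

ωd = ωn√(1 - ζ²) = 8√(1 - 0.46²) = 7.1 rad/s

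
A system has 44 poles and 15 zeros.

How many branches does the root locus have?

Root locus has n branches where n = number of poles = 44.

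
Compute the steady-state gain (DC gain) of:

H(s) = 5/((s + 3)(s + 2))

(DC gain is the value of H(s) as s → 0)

DC gain = H(0) = 5/(3 × 2) = 5/6 = 0.8333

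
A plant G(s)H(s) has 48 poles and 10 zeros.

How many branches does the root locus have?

Root locus has n branches where n = number of poles = 48.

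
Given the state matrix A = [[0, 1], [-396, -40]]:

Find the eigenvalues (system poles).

det(A - λI) = λ² - (-40)λ + 396 = (λ - (-18))(λ - (-22)). Eigenvalues: -18, -22.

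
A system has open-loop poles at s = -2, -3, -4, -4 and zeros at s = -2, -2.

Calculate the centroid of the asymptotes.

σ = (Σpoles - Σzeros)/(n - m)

σ = (Σpoles - Σzeros)/(n - m) = (-13 - (-4))/(4 - 2) = -9/2 = -4.5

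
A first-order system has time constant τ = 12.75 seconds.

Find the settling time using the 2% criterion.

For first-order system, 2% settling time ≈ 4τ = 4 × 12.75 = 51.0 s.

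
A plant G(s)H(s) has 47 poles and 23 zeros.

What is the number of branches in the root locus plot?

Root locus has n branches where n = number of poles = 47.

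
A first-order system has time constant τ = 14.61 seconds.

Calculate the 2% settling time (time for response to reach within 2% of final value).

For first-order system, 2% settling time ≈ 4τ = 4 × 14.61 = 58.44 s.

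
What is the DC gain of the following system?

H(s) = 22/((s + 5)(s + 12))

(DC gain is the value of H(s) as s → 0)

DC gain = H(0) = 22/(5 × 12) = 22/60 = 0.3667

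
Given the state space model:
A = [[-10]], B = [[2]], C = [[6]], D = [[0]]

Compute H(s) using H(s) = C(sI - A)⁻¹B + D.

(sI - A)⁻¹ = 1/(s + 10). H(s) = 6 × 2/(s + 10) + 0 = 12/(s + 10).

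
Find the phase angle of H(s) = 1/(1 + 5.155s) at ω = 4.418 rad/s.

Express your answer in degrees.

Phase = -arctan(ωτ) = -arctan(4.418 × 5.155) = -87.5°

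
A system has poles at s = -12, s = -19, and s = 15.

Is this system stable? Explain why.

Pole(s) at s = 15 are not in the left half-plane. System is unstable.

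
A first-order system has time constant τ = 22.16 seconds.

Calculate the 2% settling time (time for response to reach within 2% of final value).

For first-order system, 2% settling time ≈ 4τ = 4 × 22.16 = 88.64 s.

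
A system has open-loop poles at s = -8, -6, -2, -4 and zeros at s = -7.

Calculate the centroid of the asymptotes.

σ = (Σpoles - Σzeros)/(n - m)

σ = (Σpoles - Σzeros)/(n - m) = (-20 - (-7))/(4 - 1) = -13/3 = -4.33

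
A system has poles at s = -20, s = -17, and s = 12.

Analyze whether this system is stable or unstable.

Pole(s) at s = 12 are not in the left half-plane. System is unstable.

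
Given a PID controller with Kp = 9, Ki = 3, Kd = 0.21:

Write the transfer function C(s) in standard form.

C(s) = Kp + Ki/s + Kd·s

Substituting values: C(s) = 9 + 3/s + 0.21s = (0.21s² + 9s + 3)/s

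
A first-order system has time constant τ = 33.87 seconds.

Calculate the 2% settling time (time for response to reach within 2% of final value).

For first-order system, 2% settling time ≈ 4τ = 4 × 33.87 = 135.48 s.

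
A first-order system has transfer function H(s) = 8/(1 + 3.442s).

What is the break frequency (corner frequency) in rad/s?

Corner frequency = 1/τ = 1/3.442 = 0.291 rad/s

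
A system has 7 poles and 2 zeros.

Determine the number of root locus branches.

Root locus has n branches where n = number of poles = 7.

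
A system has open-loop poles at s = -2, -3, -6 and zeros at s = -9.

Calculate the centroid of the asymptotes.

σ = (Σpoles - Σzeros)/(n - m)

σ = (Σpoles - Σzeros)/(n - m) = (-11 - (-9))/(3 - 1) = -2/2 = -1.0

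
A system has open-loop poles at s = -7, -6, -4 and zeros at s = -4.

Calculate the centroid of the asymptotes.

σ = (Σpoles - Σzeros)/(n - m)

σ = (Σpoles - Σzeros)/(n - m) = (-17 - (-4))/(3 - 1) = -13/2 = -6.5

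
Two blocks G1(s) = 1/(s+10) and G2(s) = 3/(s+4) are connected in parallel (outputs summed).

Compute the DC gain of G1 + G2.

Parallel: G_eq = G1 + G2. DC gain = G1(0) + G2(0) = 1/10 + 3/4 = 0.1 + 0.75 = 0.85.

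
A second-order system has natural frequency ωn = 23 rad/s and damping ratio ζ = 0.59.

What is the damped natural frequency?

ωd = ωn√(1 - ζ²) = 23√(1 - 0.59²) = 18.57 rad/s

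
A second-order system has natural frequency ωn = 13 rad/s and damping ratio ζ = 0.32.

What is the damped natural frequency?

ωd = ωn√(1 - ζ²) = 13√(1 - 0.32²) = 12.32 rad/s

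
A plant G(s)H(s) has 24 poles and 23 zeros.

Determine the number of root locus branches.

Root locus has n branches where n = number of poles = 24.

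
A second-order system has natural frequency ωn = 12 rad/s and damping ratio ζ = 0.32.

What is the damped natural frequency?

ωd = ωn√(1 - ζ²) = 12√(1 - 0.32²) = 11.37 rad/s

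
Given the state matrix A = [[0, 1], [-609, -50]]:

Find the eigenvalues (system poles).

det(A - λI) = λ² - (-50)λ + 609 = (λ - (-29))(λ - (-21)). Eigenvalues: -29, -21.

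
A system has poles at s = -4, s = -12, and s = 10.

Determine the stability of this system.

Pole(s) at s = 10 are not in the left half-plane. System is unstable.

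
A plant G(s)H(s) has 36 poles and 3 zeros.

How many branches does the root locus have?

Root locus has n branches where n = number of poles = 36.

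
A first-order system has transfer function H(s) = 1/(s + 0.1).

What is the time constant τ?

For H(s) = 1/(s + 1/τ), the pole is at -1/τ = -0.1, so τ = 1/0.1 = 10 s.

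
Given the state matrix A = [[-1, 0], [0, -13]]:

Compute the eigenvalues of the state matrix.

For diagonal matrix, eigenvalues are diagonal entries: λ₁ = -1, λ₂ = -13.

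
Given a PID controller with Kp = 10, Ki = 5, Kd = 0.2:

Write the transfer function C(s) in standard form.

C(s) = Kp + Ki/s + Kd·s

Substituting values: C(s) = 10 + 5/s + 0.2s = (0.2s² + 10s + 5)/s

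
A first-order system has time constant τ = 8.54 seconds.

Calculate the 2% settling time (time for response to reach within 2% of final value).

For first-order system, 2% settling time ≈ 4τ = 4 × 8.54 = 34.16 s.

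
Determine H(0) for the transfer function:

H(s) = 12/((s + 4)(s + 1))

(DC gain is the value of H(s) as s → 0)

DC gain = H(0) = 12/(4 × 1) = 12/4 = 3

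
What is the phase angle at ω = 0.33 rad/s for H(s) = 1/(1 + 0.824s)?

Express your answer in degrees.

Phase = -arctan(ωτ) = -arctan(0.33 × 0.824) = -15.2°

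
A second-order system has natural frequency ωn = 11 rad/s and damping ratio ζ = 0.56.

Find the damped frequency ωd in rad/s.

ωd = ωn√(1 - ζ²) = 11√(1 - 0.56²) = 9.11 rad/s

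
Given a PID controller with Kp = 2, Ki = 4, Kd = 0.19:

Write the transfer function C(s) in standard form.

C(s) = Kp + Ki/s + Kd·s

Substituting values: C(s) = 2 + 4/s + 0.19s = (0.19s² + 2s + 4)/s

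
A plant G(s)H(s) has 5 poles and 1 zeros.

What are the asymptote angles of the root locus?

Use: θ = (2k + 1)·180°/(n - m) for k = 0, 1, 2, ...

n - m = 5 - 1 = 4. Angles: θk = (2k + 1)·180°/4 = 45°, 135°, 225°, 315°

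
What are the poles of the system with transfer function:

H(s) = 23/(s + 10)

Pole is where denominator = 0: s + 10 = 0, so s = -10.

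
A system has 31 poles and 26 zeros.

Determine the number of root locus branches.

Root locus has n branches where n = number of poles = 31.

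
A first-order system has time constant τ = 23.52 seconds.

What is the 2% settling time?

For first-order system, 2% settling time ≈ 4τ = 4 × 23.52 = 94.08 s.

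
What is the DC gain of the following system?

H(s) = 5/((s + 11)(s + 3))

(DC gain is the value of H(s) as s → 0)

DC gain = H(0) = 5/(11 × 3) = 5/33 = 0.1515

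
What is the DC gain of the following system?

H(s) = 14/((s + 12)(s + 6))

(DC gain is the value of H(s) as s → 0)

DC gain = H(0) = 14/(12 × 6) = 14/72 = 0.1944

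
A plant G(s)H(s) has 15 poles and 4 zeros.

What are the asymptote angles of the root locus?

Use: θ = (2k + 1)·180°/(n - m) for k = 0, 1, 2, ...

n - m = 15 - 4 = 11. Angles: θk = (2k + 1)·180°/11 = 16.36°, 49.09°, 81.82°, 114.55°, 147.27°, 180°, 212.73°, 245.45°, 278.18°, 310.91°, 343.64°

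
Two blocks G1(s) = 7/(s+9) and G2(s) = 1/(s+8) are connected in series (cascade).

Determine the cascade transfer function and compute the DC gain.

Series: multiply transfer functions. G_eq = 7/(s+9) × 1/(s+8) = 7/((s+9)(s+8)). DC gain = 7/(9×8) = 0.0972.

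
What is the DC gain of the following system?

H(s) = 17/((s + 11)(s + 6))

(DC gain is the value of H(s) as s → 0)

DC gain = H(0) = 17/(11 × 6) = 17/66 = 0.2576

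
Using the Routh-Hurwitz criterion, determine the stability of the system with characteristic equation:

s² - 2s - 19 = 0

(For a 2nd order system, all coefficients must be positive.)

Coefficients: 1, -2, -19. b=-2, c=-19 not positive, so system is unstable.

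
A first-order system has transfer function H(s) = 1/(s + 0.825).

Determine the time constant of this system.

For H(s) = 1/(s + 1/τ), the pole is at -1/τ = -0.825, so τ = 1/0.825 = 1.2121 s.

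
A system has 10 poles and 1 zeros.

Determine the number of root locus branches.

Root locus has n branches where n = number of poles = 10.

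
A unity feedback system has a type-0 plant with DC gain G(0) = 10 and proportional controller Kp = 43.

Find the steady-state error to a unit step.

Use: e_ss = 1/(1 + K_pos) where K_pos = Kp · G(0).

K_pos = Kp · G(0) = 43 × 10 = 430. e_ss = 1/(1 + 430) = 0.0023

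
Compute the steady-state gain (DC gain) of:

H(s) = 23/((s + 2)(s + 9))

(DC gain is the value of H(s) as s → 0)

DC gain = H(0) = 23/(2 × 9) = 23/18 = 1.2778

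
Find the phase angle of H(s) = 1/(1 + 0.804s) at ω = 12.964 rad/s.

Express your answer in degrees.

Phase = -arctan(ωτ) = -arctan(12.964 × 0.804) = -84.5°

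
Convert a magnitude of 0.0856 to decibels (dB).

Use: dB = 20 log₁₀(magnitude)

dB = 20 log₁₀(0.0856) = -21.4 dB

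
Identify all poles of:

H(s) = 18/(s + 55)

Pole is where denominator = 0: s + 55 = 0, so s = -55.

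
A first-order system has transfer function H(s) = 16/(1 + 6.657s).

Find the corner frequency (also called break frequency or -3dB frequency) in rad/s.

Corner frequency = 1/τ = 1/6.657 = 0.15 rad/s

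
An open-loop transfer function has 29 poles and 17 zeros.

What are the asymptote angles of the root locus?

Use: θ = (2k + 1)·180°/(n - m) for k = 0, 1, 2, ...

n - m = 29 - 17 = 12. Angles: θk = (2k + 1)·180°/12 = 15°, 45°, 75°, 105°, 135°, 165°, 195°, 225°, 255°, 285°, 315°, 345°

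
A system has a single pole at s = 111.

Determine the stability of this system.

Pole at s = 111 is in the right half-plane. Unstable.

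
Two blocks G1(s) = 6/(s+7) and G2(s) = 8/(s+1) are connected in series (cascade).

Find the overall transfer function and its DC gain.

Series: multiply transfer functions. G_eq = 6/(s+7) × 8/(s+1) = 48/((s+7)(s+1)). DC gain = 48/(7×1) = 6.8571.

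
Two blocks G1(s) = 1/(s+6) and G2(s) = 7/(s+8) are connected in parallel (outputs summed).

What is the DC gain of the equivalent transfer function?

Parallel: G_eq = G1 + G2. DC gain = G1(0) + G2(0) = 1/6 + 7/8 = 0.1667 + 0.875 = 1.0417.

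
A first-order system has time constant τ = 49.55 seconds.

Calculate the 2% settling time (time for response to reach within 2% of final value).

For first-order system, 2% settling time ≈ 4τ = 4 × 49.55 = 198.2 s.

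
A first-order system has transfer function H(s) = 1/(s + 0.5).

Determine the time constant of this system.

For H(s) = 1/(s + 1/τ), the pole is at -1/τ = -0.5, so τ = 1/0.5 = 2 s.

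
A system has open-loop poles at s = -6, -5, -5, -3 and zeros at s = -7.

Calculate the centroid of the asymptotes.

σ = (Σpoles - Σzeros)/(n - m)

σ = (Σpoles - Σzeros)/(n - m) = (-19 - (-7))/(4 - 1) = -12/3 = -4.0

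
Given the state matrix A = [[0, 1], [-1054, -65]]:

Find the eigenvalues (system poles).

det(A - λI) = λ² - (-65)λ + 1054 = (λ - (-31))(λ - (-34)). Eigenvalues: -31, -34.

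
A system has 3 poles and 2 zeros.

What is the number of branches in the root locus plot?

Root locus has n branches where n = number of poles = 3.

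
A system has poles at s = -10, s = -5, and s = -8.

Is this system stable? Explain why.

All poles are in the left half-plane. System is stable.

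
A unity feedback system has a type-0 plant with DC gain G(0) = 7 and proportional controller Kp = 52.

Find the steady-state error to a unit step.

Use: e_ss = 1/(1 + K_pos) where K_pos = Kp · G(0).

K_pos = Kp · G(0) = 52 × 7 = 364. e_ss = 1/(1 + 364) = 0.0027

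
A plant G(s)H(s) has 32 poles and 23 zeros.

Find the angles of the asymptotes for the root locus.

n - m = 32 - 23 = 9. Angles: θk = (2k + 1)·180°/9 = 20°, 60°, 100°, 140°, 180°, 220°, 260°, 300°, 340°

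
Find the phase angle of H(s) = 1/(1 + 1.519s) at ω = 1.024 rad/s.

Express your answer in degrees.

Phase = -arctan(ωτ) = -arctan(1.024 × 1.519) = -57.3°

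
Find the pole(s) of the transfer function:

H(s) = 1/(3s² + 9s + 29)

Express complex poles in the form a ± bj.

Discriminant = 9² - 4×3×29 = 81 - 348 = -267 < 0, so the poles are a complex conjugate pair s = (-9 ± j√267)/(2×3). Real part = -9/(2×3) = -9/6 = -1.5; imaginary part = ±√267/(2×3) ≈ 2.7234. Poles: s = -1.5 ± 2.7234j.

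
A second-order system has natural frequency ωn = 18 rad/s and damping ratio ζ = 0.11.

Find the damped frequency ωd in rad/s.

ωd = ωn√(1 - ζ²) = 18√(1 - 0.11²) = 17.89 rad/s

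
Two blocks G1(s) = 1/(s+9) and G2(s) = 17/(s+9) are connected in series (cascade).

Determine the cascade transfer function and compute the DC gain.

Series: multiply transfer functions. G_eq = 1/(s+9) × 17/(s+9) = 17/((s+9)(s+9)). DC gain = 17/(9×9) = 0.2099.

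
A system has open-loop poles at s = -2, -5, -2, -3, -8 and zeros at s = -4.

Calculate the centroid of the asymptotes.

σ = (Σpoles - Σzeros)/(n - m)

σ = (Σpoles - Σzeros)/(n - m) = (-20 - (-4))/(5 - 1) = -16/4 = -4.0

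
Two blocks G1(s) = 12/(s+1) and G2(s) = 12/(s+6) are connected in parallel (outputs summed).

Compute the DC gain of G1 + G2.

Parallel: G_eq = G1 + G2. DC gain = G1(0) + G2(0) = 12/1 + 12/6 = 12 + 2 = 14.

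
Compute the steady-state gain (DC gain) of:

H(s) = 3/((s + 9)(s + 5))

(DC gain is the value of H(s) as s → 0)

DC gain = H(0) = 3/(9 × 5) = 3/45 = 0.0667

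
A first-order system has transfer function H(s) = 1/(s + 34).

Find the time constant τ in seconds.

For H(s) = 1/(s + 1/τ), the pole is at -1/τ = -34, so τ = 1/34 = 0.0294 s.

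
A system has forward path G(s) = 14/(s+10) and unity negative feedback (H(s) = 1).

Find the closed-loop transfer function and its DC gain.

T(s) = G/(1+GH) = [14/(s+10)] / [1 + 14/(s+10)] = 14/(s+10+14) = 14/(s+24). DC gain = 14/24 = 0.5833.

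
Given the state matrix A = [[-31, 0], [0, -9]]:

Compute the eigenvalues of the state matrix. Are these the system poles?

For diagonal matrix, eigenvalues are diagonal entries: λ₁ = -31, λ₂ = -9. Eigenvalues of A = system poles.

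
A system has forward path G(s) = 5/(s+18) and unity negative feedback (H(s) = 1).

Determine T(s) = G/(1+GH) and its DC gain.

T(s) = G/(1+GH) = [5/(s+18)] / [1 + 5/(s+18)] = 5/(s+18+5) = 5/(s+23). DC gain = 5/23 = 0.2174.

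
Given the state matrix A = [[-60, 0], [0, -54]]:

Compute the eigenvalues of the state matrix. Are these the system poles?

For diagonal matrix, eigenvalues are diagonal entries: λ₁ = -60, λ₂ = -54. Eigenvalues of A = system poles.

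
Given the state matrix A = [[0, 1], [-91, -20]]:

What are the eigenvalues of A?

det(A - λI) = λ² - (-20)λ + 91 = (λ - (-7))(λ - (-13)). Eigenvalues: -7, -13.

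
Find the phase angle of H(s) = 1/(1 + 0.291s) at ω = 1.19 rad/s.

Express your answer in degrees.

Phase = -arctan(ωτ) = -arctan(1.19 × 0.291) = -19.1°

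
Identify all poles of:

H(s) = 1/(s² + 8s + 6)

Discriminant = 8² - 4×1×6 = 64 - 24 = 40 > 0, so two distinct real poles. Using quadratic formula: s = (-8 ± √40)/(2×1) = (-8 ± √40)/2, with √40 ≈ 6.3246. s₁ ≈ -0.8377, s₂ ≈ -7.1623. Poles: s₁ = -0.8377, s₂ = -7.1623.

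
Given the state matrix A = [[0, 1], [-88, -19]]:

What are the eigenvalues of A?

det(A - λI) = λ² - (-19)λ + 88 = (λ - (-8))(λ - (-11)). Eigenvalues: -8, -11.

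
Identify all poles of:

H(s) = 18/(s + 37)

Pole is where denominator = 0: s + 37 = 0, so s = -37.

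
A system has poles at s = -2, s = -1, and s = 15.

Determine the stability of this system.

Pole(s) at s = 15 are not in the left half-plane. System is unstable.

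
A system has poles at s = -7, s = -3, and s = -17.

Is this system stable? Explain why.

All poles are in the left half-plane. System is stable.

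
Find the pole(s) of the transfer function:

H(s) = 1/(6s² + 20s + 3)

Discriminant = 20² - 4×6×3 = 400 - 72 = 328 > 0, so two distinct real poles. Using quadratic formula: s = (-20 ± √328)/(2×6) = (-20 ± √328)/12, with √328 ≈ 18.1108. s₁ ≈ -0.1574, s₂ ≈ -3.1759. Poles: s₁ = -0.1574, s₂ = -3.1759.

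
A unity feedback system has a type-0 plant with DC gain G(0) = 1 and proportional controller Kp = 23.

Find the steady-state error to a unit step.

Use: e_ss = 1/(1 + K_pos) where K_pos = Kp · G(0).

K_pos = Kp · G(0) = 23 × 1 = 23. e_ss = 1/(1 + 23) = 0.0417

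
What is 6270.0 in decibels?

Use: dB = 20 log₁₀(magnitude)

dB = 20 log₁₀(6270.0) = 75.9 dB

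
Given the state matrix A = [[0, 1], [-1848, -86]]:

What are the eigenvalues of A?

det(A - λI) = λ² - (-86)λ + 1848 = (λ - (-42))(λ - (-44)). Eigenvalues: -42, -44.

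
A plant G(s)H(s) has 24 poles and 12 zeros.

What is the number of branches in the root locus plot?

Root locus has n branches where n = number of poles = 24.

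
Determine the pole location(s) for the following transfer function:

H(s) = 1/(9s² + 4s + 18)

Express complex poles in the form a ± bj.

Discriminant = 4² - 4×9×18 = 16 - 648 = -632 < 0, so the poles are a complex conjugate pair s = (-4 ± j√632)/(2×9). Real part = -4/(2×9) = -4/18 ≈ -0.2222; imaginary part = ±√632/(2×9) ≈ 1.3966. Poles: s = -0.2222 ± 1.3966j.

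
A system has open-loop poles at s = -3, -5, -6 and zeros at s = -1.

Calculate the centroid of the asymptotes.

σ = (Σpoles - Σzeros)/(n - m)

σ = (Σpoles - Σzeros)/(n - m) = (-14 - (-1))/(3 - 1) = -13/2 = -6.5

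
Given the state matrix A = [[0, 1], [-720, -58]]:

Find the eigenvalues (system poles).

det(A - λI) = λ² - (-58)λ + 720 = (λ - (-40))(λ - (-18)). Eigenvalues: -40, -18.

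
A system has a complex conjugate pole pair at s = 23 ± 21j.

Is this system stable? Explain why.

Real part of poles is 23 (> 0, right half-plane). Unstable.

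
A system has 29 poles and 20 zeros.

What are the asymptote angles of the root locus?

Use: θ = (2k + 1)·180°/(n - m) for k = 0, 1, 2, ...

n - m = 29 - 20 = 9. Angles: θk = (2k + 1)·180°/9 = 20°, 60°, 100°, 140°, 180°, 220°, 260°, 300°, 340°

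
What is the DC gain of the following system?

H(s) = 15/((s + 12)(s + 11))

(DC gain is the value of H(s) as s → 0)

DC gain = H(0) = 15/(12 × 11) = 15/132 = 0.1136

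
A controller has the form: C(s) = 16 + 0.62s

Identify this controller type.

This is a Proportional-Derivative (PD) controller.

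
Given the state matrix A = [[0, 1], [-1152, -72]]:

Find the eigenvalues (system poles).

det(A - λI) = λ² - (-72)λ + 1152 = (λ - (-24))(λ - (-48)). Eigenvalues: -24, -48.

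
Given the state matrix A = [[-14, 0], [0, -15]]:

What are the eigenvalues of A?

For diagonal matrix, eigenvalues are diagonal entries: λ₁ = -14, λ₂ = -15.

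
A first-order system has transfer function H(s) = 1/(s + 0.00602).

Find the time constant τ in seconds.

For H(s) = 1/(s + 1/τ), the pole is at -1/τ = -0.00602, so τ = 1/0.00602 = 166.1 s.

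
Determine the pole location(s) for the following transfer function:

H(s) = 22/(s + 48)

Pole is where denominator = 0: s + 48 = 0, so s = -48.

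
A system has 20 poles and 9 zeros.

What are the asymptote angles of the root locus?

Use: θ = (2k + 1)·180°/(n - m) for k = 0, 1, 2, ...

n - m = 20 - 9 = 11. Angles: θk = (2k + 1)·180°/11 = 16.36°, 49.09°, 81.82°, 114.55°, 147.27°, 180°, 212.73°, 245.45°, 278.18°, 310.91°, 343.64°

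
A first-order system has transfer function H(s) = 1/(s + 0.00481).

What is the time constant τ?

For H(s) = 1/(s + 1/τ), the pole is at -1/τ = -0.00481, so τ = 1/0.00481 = 207.9 s.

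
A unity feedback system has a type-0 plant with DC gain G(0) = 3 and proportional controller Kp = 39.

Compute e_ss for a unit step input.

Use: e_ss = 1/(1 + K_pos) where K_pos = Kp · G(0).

K_pos = Kp · G(0) = 39 × 3 = 117. e_ss = 1/(1 + 117) = 0.0085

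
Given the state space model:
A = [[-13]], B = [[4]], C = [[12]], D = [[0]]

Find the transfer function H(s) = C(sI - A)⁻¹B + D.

(sI - A)⁻¹ = 1/(s + 13). H(s) = 12 × 4/(s + 13) + 0 = 48/(s + 13).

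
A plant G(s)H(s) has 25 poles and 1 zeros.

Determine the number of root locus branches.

Root locus has n branches where n = number of poles = 25.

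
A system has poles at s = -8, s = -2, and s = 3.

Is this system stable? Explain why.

Pole(s) at s = 3 are not in the left half-plane. System is unstable.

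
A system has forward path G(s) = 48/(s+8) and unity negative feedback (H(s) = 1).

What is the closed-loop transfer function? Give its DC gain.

T(s) = G/(1+GH) = [48/(s+8)] / [1 + 48/(s+8)] = 48/(s+8+48) = 48/(s+56). DC gain = 48/56 = 0.8571.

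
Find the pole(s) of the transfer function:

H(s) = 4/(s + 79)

Pole is where denominator = 0: s + 79 = 0, so s = -79.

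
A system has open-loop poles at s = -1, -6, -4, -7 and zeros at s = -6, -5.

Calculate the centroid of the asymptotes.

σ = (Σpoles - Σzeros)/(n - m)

σ = (Σpoles - Σzeros)/(n - m) = (-18 - (-11))/(4 - 2) = -7/2 = -3.5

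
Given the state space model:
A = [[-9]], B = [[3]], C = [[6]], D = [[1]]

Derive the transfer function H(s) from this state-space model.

(sI - A)⁻¹ = 1/(s + 9). H(s) = 6×3/(s + 9) + 1 = (s + 27)/(s + 9).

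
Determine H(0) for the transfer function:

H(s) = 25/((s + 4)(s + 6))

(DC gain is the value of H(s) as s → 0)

DC gain = H(0) = 25/(4 × 6) = 25/24 = 1.0417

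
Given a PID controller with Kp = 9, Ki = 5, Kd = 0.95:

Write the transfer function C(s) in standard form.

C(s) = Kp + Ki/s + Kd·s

Substituting values: C(s) = 9 + 5/s + 0.95s = (0.95s² + 9s + 5)/s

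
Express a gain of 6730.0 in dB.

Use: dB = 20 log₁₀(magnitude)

dB = 20 log₁₀(6730.0) = 76.6 dB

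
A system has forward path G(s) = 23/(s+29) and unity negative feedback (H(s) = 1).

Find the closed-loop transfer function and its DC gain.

T(s) = G/(1+GH) = [23/(s+29)] / [1 + 23/(s+29)] = 23/(s+29+23) = 23/(s+52). DC gain = 23/52 = 0.4423.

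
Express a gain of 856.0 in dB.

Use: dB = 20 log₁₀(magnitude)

dB = 20 log₁₀(856.0) = 58.6 dB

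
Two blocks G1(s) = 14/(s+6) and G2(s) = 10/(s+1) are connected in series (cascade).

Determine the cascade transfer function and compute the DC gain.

Series: multiply transfer functions. G_eq = 14/(s+6) × 10/(s+1) = 140/((s+6)(s+1)). DC gain = 140/(6×1) = 23.3333.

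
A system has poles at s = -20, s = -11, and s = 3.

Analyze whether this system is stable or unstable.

Pole(s) at s = 3 are not in the left half-plane. System is unstable.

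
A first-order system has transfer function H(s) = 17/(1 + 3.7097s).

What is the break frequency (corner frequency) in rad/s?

Corner frequency = 1/τ = 1/3.7097 = 0.27 rad/s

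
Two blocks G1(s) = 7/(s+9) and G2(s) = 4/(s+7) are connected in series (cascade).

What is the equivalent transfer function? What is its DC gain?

Series: multiply transfer functions. G_eq = 7/(s+9) × 4/(s+7) = 28/((s+9)(s+7)). DC gain = 28/(9×7) = 0.4444.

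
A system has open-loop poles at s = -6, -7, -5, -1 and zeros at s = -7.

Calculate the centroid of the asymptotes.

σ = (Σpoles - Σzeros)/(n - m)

σ = (Σpoles - Σzeros)/(n - m) = (-19 - (-7))/(4 - 1) = -12/3 = -4.0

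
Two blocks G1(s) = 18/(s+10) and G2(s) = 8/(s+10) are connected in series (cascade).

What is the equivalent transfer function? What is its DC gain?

Series: multiply transfer functions. G_eq = 18/(s+10) × 8/(s+10) = 144/((s+10)(s+10)). DC gain = 144/(10×10) = 1.44.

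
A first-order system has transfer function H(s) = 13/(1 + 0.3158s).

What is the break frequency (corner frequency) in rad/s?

Corner frequency = 1/τ = 1/0.3158 = 3.167 rad/s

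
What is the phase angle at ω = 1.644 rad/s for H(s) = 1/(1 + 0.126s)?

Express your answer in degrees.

Phase = -arctan(ωτ) = -arctan(1.644 × 0.126) = -11.7°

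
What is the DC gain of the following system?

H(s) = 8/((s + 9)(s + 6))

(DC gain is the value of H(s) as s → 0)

DC gain = H(0) = 8/(9 × 6) = 8/54 = 0.1481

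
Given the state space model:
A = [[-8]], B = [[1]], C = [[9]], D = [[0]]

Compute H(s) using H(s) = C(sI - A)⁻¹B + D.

(sI - A)⁻¹ = 1/(s + 8). H(s) = 9 × 1/(s + 8) + 0 = 9/(s + 8).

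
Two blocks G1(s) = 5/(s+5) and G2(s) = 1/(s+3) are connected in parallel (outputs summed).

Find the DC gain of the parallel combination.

Parallel: G_eq = G1 + G2. DC gain = G1(0) + G2(0) = 5/5 + 1/3 = 1 + 0.3333 = 1.3333.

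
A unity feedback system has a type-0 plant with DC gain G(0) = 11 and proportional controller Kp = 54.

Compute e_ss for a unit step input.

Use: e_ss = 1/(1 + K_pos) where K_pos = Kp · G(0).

K_pos = Kp · G(0) = 54 × 11 = 594. e_ss = 1/(1 + 594) = 0.0017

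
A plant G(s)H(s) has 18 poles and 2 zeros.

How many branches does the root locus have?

Root locus has n branches where n = number of poles = 18.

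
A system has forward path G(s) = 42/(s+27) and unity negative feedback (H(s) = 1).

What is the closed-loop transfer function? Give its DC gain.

T(s) = G/(1+GH) = [42/(s+27)] / [1 + 42/(s+27)] = 42/(s+27+42) = 42/(s+69). DC gain = 42/69 = 0.6087.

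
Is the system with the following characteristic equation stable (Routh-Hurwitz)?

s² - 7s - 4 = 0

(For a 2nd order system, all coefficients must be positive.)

Coefficients: 1, -7, -4. b=-7, c=-4 not positive, so system is unstable.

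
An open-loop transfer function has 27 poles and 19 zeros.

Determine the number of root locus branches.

Root locus has n branches where n = number of poles = 27.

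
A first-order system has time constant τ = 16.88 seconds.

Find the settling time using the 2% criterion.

For first-order system, 2% settling time ≈ 4τ = 4 × 16.88 = 67.52 s.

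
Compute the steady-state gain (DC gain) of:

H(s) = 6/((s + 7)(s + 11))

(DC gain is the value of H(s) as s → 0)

DC gain = H(0) = 6/(7 × 11) = 6/77 = 0.0779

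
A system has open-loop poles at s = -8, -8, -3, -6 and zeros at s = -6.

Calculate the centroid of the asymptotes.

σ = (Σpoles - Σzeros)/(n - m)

σ = (Σpoles - Σzeros)/(n - m) = (-25 - (-6))/(4 - 1) = -19/3 = -6.33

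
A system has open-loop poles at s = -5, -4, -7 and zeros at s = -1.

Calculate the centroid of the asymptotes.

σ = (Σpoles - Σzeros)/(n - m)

σ = (Σpoles - Σzeros)/(n - m) = (-16 - (-1))/(3 - 1) = -15/2 = -7.5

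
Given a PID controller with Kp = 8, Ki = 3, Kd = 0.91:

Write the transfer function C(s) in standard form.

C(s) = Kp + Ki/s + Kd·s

Substituting values: C(s) = 8 + 3/s + 0.91s = (0.91s² + 8s + 3)/s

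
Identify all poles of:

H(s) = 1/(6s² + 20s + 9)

Discriminant = 20² - 4×6×9 = 400 - 216 = 184 > 0, so two distinct real poles. Using quadratic formula: s = (-20 ± √184)/(2×6) = (-20 ± √184)/12, with √184 ≈ 13.5647. s₁ ≈ -0.5363, s₂ ≈ -2.7971. Poles: s₁ = -0.5363, s₂ = -2.7971.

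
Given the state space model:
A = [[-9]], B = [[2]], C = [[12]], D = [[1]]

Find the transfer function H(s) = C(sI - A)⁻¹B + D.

(sI - A)⁻¹ = 1/(s + 9). H(s) = 12×2/(s + 9) + 1 = (s + 33)/(s + 9).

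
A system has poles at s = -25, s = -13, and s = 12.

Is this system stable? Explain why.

Pole(s) at s = 12 are not in the left half-plane. System is unstable.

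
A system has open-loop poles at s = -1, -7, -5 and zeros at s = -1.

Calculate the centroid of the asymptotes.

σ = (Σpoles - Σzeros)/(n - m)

σ = (Σpoles - Σzeros)/(n - m) = (-13 - (-1))/(3 - 1) = -12/2 = -6.0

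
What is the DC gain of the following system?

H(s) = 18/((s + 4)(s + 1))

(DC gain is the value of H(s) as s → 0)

DC gain = H(0) = 18/(4 × 1) = 18/4 = 4.5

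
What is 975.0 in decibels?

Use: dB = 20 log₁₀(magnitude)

dB = 20 log₁₀(975.0) = 59.8 dB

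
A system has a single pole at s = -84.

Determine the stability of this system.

Pole at s = -84 is in the left half-plane. Stable.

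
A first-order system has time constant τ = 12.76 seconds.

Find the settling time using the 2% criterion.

For first-order system, 2% settling time ≈ 4τ = 4 × 12.76 = 51.04 s.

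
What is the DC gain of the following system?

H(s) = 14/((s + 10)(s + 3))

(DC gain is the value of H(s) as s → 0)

DC gain = H(0) = 14/(10 × 3) = 14/30 = 0.4667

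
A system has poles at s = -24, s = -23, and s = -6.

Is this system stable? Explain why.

All poles are in the left half-plane. System is stable.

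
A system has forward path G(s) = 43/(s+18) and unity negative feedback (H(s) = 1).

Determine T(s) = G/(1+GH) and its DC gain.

T(s) = G/(1+GH) = [43/(s+18)] / [1 + 43/(s+18)] = 43/(s+18+43) = 43/(s+61). DC gain = 43/61 = 0.7049.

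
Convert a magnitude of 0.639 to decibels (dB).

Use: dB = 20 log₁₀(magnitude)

dB = 20 log₁₀(0.639) = -3.9 dB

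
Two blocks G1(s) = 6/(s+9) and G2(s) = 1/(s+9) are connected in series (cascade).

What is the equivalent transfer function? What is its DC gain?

Series: multiply transfer functions. G_eq = 6/(s+9) × 1/(s+9) = 6/((s+9)(s+9)). DC gain = 6/(9×9) = 0.0741.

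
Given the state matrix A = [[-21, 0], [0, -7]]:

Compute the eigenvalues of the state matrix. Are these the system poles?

For diagonal matrix, eigenvalues are diagonal entries: λ₁ = -21, λ₂ = -7. Eigenvalues of A = system poles.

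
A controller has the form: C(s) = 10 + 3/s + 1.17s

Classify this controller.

This is a Proportional-Integral-Derivative (PID) controller.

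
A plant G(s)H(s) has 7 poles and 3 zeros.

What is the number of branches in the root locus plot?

Root locus has n branches where n = number of poles = 7.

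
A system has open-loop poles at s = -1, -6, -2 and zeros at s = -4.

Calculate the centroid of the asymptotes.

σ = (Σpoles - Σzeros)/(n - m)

σ = (Σpoles - Σzeros)/(n - m) = (-9 - (-4))/(3 - 1) = -5/2 = -2.5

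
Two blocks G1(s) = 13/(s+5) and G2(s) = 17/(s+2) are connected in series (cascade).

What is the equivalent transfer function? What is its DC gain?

Series: multiply transfer functions. G_eq = 13/(s+5) × 17/(s+2) = 221/((s+5)(s+2)). DC gain = 221/(5×2) = 22.1.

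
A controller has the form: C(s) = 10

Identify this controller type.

This is a Proportional (P) controller.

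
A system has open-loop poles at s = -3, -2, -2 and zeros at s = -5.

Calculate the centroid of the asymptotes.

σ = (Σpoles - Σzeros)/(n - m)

σ = (Σpoles - Σzeros)/(n - m) = (-7 - (-5))/(3 - 1) = -2/2 = -1.0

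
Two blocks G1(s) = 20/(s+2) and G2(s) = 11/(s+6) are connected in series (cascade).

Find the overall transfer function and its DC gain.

Series: multiply transfer functions. G_eq = 20/(s+2) × 11/(s+6) = 220/((s+2)(s+6)). DC gain = 220/(2×6) = 18.3333.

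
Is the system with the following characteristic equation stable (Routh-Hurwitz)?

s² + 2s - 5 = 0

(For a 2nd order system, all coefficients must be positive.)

Coefficients: 1, 2, -5. c=-5 not positive, so system is unstable.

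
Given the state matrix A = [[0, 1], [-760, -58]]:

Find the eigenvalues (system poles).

det(A - λI) = λ² - (-58)λ + 760 = (λ - (-20))(λ - (-38)). Eigenvalues: -20, -38.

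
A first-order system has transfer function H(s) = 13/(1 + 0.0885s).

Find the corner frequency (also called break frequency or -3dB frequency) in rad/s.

Corner frequency = 1/τ = 1/0.0885 = 11.299 rad/s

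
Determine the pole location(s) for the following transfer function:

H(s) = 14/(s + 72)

Pole is where denominator = 0: s + 72 = 0, so s = -72.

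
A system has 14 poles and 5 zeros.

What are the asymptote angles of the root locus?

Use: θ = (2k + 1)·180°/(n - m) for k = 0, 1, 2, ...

n - m = 14 - 5 = 9. Angles: θk = (2k + 1)·180°/9 = 20°, 60°, 100°, 140°, 180°, 220°, 260°, 300°, 340°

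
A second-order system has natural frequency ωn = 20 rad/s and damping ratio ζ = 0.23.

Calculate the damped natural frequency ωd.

ωd = ωn√(1 - ζ²) = 20√(1 - 0.23²) = 19.46 rad/s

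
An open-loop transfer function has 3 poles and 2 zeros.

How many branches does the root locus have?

Root locus has n branches where n = number of poles = 3.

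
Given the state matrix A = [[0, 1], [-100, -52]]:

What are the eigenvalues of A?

det(A - λI) = λ² - (-52)λ + 100 = (λ - (-50))(λ - (-2)). Eigenvalues: -50, -2.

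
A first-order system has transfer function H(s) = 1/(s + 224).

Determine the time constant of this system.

For H(s) = 1/(s + 1/τ), the pole is at -1/τ = -224, so τ = 1/224 = 0.0045 s.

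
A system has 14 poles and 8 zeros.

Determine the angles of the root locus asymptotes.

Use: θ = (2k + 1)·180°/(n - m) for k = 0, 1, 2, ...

n - m = 14 - 8 = 6. Angles: θk = (2k + 1)·180°/6 = 30°, 90°, 150°, 210°, 270°, 330°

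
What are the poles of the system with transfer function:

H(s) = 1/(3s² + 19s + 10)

Discriminant = 19² - 4×3×10 = 361 - 120 = 241 > 0, so two distinct real poles. Using quadratic formula: s = (-19 ± √241)/(2×3) = (-19 ± √241)/6, with √241 ≈ 15.5242. s₁ ≈ -0.5793, s₂ ≈ -5.7540. Poles: s₁ = -0.5793, s₂ = -5.7540.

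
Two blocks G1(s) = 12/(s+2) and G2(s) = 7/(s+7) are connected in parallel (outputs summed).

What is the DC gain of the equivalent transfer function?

Parallel: G_eq = G1 + G2. DC gain = G1(0) + G2(0) = 12/2 + 7/7 = 6 + 1 = 7.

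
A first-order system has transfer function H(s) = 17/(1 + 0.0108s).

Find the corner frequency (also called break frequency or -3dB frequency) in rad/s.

Corner frequency = 1/τ = 1/0.0108 = 92.593 rad/s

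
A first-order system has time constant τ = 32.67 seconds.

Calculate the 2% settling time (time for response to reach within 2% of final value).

For first-order system, 2% settling time ≈ 4τ = 4 × 32.67 = 130.68 s.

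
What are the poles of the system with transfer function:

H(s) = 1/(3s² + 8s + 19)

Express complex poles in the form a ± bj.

Discriminant = 8² - 4×3×19 = 64 - 228 = -164 < 0, so the poles are a complex conjugate pair s = (-8 ± j√164)/(2×3). Real part = -8/(2×3) = -8/6 ≈ -1.3333; imaginary part = ±√164/(2×3) ≈ 2.1344. Poles: s = -1.3333 ± 2.1344j.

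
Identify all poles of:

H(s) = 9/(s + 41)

Pole is where denominator = 0: s + 41 = 0, so s = -41.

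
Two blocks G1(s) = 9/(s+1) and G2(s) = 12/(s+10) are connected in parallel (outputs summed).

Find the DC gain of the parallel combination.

Parallel: G_eq = G1 + G2. DC gain = G1(0) + G2(0) = 9/1 + 12/10 = 9 + 1.2 = 10.2.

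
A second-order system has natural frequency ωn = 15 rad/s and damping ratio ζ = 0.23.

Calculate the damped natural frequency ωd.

ωd = ωn√(1 - ζ²) = 15√(1 - 0.23²) = 14.6 rad/s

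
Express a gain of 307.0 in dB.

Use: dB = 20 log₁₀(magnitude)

dB = 20 log₁₀(307.0) = 49.7 dB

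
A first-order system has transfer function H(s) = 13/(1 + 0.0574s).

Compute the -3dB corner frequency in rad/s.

Corner frequency = 1/τ = 1/0.0574 = 17.422 rad/s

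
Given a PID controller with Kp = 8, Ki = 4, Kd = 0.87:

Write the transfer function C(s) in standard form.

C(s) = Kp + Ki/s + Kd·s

Substituting values: C(s) = 8 + 4/s + 0.87s = (0.87s² + 8s + 4)/s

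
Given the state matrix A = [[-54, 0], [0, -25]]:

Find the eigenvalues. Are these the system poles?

For diagonal matrix, eigenvalues are diagonal entries: λ₁ = -54, λ₂ = -25. Eigenvalues of A = system poles.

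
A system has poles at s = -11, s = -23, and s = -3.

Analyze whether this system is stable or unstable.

All poles are in the left half-plane. System is stable.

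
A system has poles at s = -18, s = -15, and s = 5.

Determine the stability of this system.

Pole(s) at s = 5 are not in the left half-plane. System is unstable.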